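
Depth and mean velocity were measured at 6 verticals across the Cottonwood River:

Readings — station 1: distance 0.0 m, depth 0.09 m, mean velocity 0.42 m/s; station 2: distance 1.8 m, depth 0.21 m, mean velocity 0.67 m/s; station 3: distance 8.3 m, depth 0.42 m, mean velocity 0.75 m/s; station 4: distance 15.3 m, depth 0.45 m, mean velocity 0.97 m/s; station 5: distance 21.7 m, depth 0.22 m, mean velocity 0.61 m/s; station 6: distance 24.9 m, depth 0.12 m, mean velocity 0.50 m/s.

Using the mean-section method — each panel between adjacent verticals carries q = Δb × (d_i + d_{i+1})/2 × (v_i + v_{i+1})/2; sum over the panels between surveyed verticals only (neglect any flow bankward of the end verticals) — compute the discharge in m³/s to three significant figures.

Panel 1-2: Δb = 1.8 m, d̄ = (0.09+0.21)/2 = 0.15, v̄ = (0.42+0.67)/2 = 0.545 → q = 1.8×0.15×0.545 = 0.1472 m³/s
Panel 2-3: Δb = 6.5 m, d̄ = (0.21+0.42)/2 = 0.315, v̄ = (0.67+0.75)/2 = 0.71 → q = 6.5×0.315×0.71 = 1.454 m³/s
Panel 3-4: Δb = 7 m, d̄ = (0.42+0.45)/2 = 0.435, v̄ = (0.75+0.97)/2 = 0.86 → q = 7×0.435×0.86 = 2.619 m³/s
Panel 4-5: Δb = 6.4 m, d̄ = (0.45+0.22)/2 = 0.335, v̄ = (0.97+0.61)/2 = 0.79 → q = 6.4×0.335×0.79 = 1.694 m³/s
Panel 5-6: Δb = 3.2 m, d̄ = (0.22+0.12)/2 = 0.17, v̄ = (0.61+0.50)/2 = 0.555 → q = 3.2×0.17×0.555 = 0.3019 m³/s
Q = Σ q = 6.215 m³/s

6.22 m³/s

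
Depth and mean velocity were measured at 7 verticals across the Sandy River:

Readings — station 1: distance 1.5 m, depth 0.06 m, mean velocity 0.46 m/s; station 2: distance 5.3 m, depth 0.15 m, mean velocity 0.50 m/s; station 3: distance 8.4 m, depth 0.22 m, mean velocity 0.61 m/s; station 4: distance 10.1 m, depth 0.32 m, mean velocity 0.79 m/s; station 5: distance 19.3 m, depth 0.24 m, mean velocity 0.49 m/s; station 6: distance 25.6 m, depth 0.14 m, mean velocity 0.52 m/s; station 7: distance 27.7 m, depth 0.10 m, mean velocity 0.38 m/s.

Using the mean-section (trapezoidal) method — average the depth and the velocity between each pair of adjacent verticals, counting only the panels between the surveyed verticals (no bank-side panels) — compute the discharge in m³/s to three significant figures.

Panel 1-2: Δb = 3.8 m, d̄ = (0.06+0.15)/2 = 0.105, v̄ = (0.46+0.50)/2 = 0.48 → q = 3.8×0.105×0.48 = 0.1915 m³/s
Panel 2-3: Δb = 3.1 m, d̄ = (0.15+0.22)/2 = 0.185, v̄ = (0.50+0.61)/2 = 0.555 → q = 3.1×0.185×0.555 = 0.3183 m³/s
Panel 3-4: Δb = 1.7 m, d̄ = (0.22+0.32)/2 = 0.27, v̄ = (0.61+0.79)/2 = 0.7 → q = 1.7×0.27×0.7 = 0.3213 m³/s
Panel 4-5: Δb = 9.2 m, d̄ = (0.32+0.24)/2 = 0.28, v̄ = (0.79+0.49)/2 = 0.64 → q = 9.2×0.28×0.64 = 1.649 m³/s
Panel 5-6: Δb = 6.3 m, d̄ = (0.24+0.14)/2 = 0.19, v̄ = (0.49+0.52)/2 = 0.505 → q = 6.3×0.19×0.505 = 0.6045 m³/s
Panel 6-7: Δb = 2.1 m, d̄ = (0.14+0.10)/2 = 0.12, v̄ = (0.52+0.38)/2 = 0.45 → q = 2.1×0.12×0.45 = 0.1134 m³/s
Q = Σ q = 3.198 m³/s

3.20 m³/s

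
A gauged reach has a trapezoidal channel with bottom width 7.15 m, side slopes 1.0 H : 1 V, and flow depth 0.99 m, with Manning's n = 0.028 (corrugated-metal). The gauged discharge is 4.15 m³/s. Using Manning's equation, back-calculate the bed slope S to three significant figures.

A = (b + z·y)·y = (7.15 + 1.0×0.99)×0.99 = 8.059 m²
P = b + 2y√(1+z²) = 7.15 + 2×0.99×√(1+1.0²) = 9.950 m
R = A/P = 8.059/9.950 = 0.8099 m
S = (Q·n / (1·A·R^(2/3)))² = (4.15×0.028 / (1×8.059×0.8689))² = 0.0002754

0.000275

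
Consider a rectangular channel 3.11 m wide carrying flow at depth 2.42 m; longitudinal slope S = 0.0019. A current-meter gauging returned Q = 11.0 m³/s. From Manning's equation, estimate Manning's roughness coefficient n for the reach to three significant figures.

A = b·y = 3.11 × 2.42 = 7.526 m²
P = b + 2y = 3.11 + 2×2.42 = 7.950 m
R = A/P = 7.526/7.950 = 0.9467 m
n = (1/Q)·A·R^(2/3)·S^(1/2) = (1/11.0) × 7.526 × 0.9641 × 0.04359 = 0.02875

0.0288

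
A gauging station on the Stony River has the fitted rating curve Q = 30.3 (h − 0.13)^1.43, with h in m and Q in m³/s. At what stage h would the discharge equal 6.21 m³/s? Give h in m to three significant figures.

h − h₀ = (Q/C)^(1/b) = (6.21/30.3)^(1/1.43) = 0.3301 m
h = 0.13 + 0.3301 = 0.4601 m

0.460 m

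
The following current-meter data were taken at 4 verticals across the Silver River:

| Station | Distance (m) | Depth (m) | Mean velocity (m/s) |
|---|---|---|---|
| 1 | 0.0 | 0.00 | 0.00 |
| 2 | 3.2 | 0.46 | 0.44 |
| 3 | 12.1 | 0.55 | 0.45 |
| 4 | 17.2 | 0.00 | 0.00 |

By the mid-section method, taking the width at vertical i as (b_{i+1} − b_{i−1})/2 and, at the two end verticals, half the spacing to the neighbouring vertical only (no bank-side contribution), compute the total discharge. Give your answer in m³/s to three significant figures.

w_2 = (12.1 − 0.0)/2 = 6.05 m; q_2 = 0.44 × 0.46 × 6.05 = 1.225 m³/s
w_3 = (17.2 − 3.2)/2 = 7 m; q_3 = 0.45 × 0.55 × 7 = 1.733 m³/s
Stations 1, 4 contribute zero (depth or velocity is 0).
Q = Σ qᵢ = 2.957 m³/s

2.96 m³/s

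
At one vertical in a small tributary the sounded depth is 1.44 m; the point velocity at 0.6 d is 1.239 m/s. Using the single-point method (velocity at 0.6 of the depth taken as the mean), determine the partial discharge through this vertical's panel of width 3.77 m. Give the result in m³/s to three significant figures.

v̄ = v₀.₆ = 1.239 m/s
q = v̄ × d × w = 1.239 × 1.44 × 3.77 = 6.726 m³/s

6.73 m³/s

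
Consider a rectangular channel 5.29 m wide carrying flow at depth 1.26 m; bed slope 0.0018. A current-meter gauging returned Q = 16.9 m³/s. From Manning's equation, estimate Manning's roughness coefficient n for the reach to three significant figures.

A = b·y = 5.29 × 1.26 = 6.665 m²
P = b + 2y = 5.29 + 2×1.26 = 7.810 m
R = A/P = 6.665/7.810 = 0.8534 m
n = (1/Q)·A·R^(2/3)·S^(1/2) = (1/16.9) × 6.665 × 0.8997 × 0.04243 = 0.01506

0.0151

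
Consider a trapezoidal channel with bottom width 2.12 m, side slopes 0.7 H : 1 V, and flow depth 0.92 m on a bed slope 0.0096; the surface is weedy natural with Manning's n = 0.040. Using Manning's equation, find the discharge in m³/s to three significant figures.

A = (b + z·y)·y = (2.12 + 0.7×0.92)×0.92 = 2.543 m²
P = b + 2y√(1+z²) = 2.12 + 2×0.92×√(1+0.7²) = 4.366 m
R = A/P = 2.543/4.366 = 0.5824 m
Q = (1/n)·A·R^(2/3)·S^(1/2) = (1/0.040) × 2.543 × 0.5824^(2/3) × 0.0096^(1/2) = 4.344 m³/s

4.34 m³/s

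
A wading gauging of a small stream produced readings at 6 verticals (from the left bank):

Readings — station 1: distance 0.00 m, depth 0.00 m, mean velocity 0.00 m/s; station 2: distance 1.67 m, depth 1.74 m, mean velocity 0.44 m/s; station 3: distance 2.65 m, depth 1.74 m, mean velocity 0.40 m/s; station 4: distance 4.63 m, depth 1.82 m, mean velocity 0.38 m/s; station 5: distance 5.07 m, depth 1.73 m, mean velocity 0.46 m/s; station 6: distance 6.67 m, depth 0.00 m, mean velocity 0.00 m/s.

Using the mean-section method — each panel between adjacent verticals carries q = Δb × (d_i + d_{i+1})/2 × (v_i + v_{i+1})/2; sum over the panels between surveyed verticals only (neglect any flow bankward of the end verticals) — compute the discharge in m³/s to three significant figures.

Panel 1-2: Δb = 1.67 m, d̄ = (0.00+1.74)/2 = 0.87, v̄ = (0.00+0.44)/2 = 0.22 → q = 1.67×0.87×0.22 = 0.3196 m³/s
Panel 2-3: Δb = 0.98 m, d̄ = (1.74+1.74)/2 = 1.74, v̄ = (0.44+0.40)/2 = 0.42 → q = 0.98×1.74×0.42 = 0.7162 m³/s
Panel 3-4: Δb = 1.98 m, d̄ = (1.74+1.82)/2 = 1.78, v̄ = (0.40+0.38)/2 = 0.39 → q = 1.98×1.78×0.39 = 1.375 m³/s
Panel 4-5: Δb = 0.44 m, d̄ = (1.82+1.73)/2 = 1.775, v̄ = (0.38+0.46)/2 = 0.42 → q = 0.44×1.775×0.42 = 0.3280 m³/s
Panel 5-6: Δb = 1.6 m, d̄ = (1.73+0.00)/2 = 0.865, v̄ = (0.46+0.00)/2 = 0.23 → q = 1.6×0.865×0.23 = 0.3183 m³/s
Q = Σ q = 3.057 m³/s

3.06 m³/s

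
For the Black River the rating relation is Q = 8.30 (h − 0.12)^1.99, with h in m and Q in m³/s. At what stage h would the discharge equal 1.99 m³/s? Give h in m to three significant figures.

0.608 m

h − h₀ = (Q/C)^(1/b) = (1.99/8.30)^(1/1.99) = 0.4879 m
h = 0.12 + 0.4879 = 0.6079 m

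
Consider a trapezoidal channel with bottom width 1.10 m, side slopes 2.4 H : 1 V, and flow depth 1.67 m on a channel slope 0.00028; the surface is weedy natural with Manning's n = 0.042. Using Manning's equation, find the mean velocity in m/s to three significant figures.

A = (b + z·y)·y = (1.10 + 2.4×1.67)×1.67 = 8.530 m²
P = b + 2y√(1+z²) = 1.10 + 2×1.67×√(1+2.4²) = 9.784 m
R = A/P = 8.530/9.784 = 0.8719 m
Q = (1/n)·A·R^(2/3)·S^(1/2) = (1/0.042) × 8.530 × 0.8719^(2/3) × 0.00028^(1/2) = 3.102 m³/s
V = Q/A = 3.102/8.530 = 0.3636 m/s

0.364 m/s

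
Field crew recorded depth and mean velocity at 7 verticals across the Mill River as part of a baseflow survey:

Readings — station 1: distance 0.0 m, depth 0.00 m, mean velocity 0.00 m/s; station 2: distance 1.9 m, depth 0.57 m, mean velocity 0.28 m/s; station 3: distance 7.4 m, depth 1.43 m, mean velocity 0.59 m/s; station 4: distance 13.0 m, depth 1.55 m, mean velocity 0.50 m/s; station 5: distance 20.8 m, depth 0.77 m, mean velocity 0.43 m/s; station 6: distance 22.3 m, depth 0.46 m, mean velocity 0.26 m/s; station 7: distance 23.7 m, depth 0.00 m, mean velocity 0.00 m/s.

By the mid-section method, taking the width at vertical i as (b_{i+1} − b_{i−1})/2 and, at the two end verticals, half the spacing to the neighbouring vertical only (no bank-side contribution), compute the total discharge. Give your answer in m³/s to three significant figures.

w_2 = (7.4 − 0.0)/2 = 3.7 m; q_2 = 0.28 × 0.57 × 3.7 = 0.5905 m³/s
w_3 = (13.0 − 1.9)/2 = 5.55 m; q_3 = 0.59 × 1.43 × 5.55 = 4.683 m³/s
w_4 = (20.8 − 7.4)/2 = 6.7 m; q_4 = 0.50 × 1.55 × 6.7 = 5.193 m³/s
w_5 = (22.3 − 13.0)/2 = 4.65 m; q_5 = 0.43 × 0.77 × 4.65 = 1.540 m³/s
w_6 = (23.7 − 20.8)/2 = 1.45 m; q_6 = 0.26 × 0.46 × 1.45 = 0.1734 m³/s
Stations 1, 7 contribute zero (depth or velocity is 0).
Q = Σ qᵢ = 12.18 m³/s

12.2 m³/s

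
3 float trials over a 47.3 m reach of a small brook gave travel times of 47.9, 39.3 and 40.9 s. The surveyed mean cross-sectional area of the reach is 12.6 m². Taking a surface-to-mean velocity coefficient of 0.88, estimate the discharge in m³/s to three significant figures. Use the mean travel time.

t̄ = (47.9 + 39.3 + 40.9) / 3 = 42.7 s
v_surface = L / t̄ = 47.3 / 42.7 = 1.108 m/s
v_mean = 0.88 × 1.108 = 0.9748 m/s
Q = A × v_mean = 12.6 × 0.9748 = 12.28 m³/s

12.3 m³/s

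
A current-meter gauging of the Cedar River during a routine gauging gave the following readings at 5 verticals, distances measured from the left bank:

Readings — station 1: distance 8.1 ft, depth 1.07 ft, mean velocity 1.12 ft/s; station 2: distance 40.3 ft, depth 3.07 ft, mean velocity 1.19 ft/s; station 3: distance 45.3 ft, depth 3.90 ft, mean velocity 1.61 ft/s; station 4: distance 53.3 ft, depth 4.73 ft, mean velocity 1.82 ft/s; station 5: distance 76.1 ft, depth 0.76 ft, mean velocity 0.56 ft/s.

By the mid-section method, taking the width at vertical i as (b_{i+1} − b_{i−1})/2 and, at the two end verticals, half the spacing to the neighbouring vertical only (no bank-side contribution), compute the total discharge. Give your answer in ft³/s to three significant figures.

265 ft³/s

w_1 = (40.3 − 8.1)/2 = 16.1 ft; q_1 = 1.12 × 1.07 × 16.1 = 19.29 ft³/s
w_2 = (45.3 − 8.1)/2 = 18.6 ft; q_2 = 1.19 × 3.07 × 18.6 = 67.95 ft³/s
w_3 = (53.3 − 40.3)/2 = 6.5 ft; q_3 = 1.61 × 3.90 × 6.5 = 40.81 ft³/s
w_4 = (76.1 − 45.3)/2 = 15.4 ft; q_4 = 1.82 × 4.73 × 15.4 = 132.6 ft³/s
w_5 = (76.1 − 53.3)/2 = 11.4 ft; q_5 = 0.56 × 0.76 × 11.4 = 4.852 ft³/s
Q = Σ qᵢ = 265.5 ft³/s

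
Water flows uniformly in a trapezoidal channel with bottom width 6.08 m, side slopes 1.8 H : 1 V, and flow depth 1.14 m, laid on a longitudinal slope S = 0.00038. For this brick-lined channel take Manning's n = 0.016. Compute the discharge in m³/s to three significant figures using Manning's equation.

A = (b + z·y)·y = (6.08 + 1.8×1.14)×1.14 = 9.270 m²
P = b + 2y√(1+z²) = 6.08 + 2×1.14×√(1+1.8²) = 10.77 m
R = A/P = 9.270/10.77 = 0.8604 m
Q = (1/n)·A·R^(2/3)·S^(1/2) = (1/0.016) × 9.270 × 0.8604^(2/3) × 0.00038^(1/2) = 10.22 m³/s

10.2 m³/s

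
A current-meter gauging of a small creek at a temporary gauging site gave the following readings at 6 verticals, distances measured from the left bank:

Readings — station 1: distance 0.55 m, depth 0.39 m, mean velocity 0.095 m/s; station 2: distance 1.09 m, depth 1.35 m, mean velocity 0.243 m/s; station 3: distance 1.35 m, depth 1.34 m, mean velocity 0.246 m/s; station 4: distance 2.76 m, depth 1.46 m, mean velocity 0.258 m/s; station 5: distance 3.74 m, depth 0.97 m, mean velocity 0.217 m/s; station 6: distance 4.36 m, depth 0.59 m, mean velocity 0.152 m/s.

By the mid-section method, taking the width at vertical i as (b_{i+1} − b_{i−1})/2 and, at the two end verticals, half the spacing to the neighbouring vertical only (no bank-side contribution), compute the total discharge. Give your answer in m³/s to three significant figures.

1.06 m³/s

w_1 = (1.09 − 0.55)/2 = 0.27 m; q_1 = 0.095 × 0.39 × 0.27 = 0.01000 m³/s
w_2 = (1.35 − 0.55)/2 = 0.4 m; q_2 = 0.243 × 1.35 × 0.4 = 0.1312 m³/s
w_3 = (2.76 − 1.09)/2 = 0.835 m; q_3 = 0.246 × 1.34 × 0.835 = 0.2752 m³/s
w_4 = (3.74 − 1.35)/2 = 1.195 m; q_4 = 0.258 × 1.46 × 1.195 = 0.4501 m³/s
w_5 = (4.36 − 2.76)/2 = 0.8 m; q_5 = 0.217 × 0.97 × 0.8 = 0.1684 m³/s
w_6 = (4.36 − 3.74)/2 = 0.31 m; q_6 = 0.152 × 0.59 × 0.31 = 0.02780 m³/s
Q = Σ qᵢ = 1.063 m³/s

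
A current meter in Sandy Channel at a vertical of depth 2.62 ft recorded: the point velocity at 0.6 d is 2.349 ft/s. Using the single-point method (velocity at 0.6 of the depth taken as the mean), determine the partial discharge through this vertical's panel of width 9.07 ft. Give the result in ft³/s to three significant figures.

55.8 ft³/s

v̄ = v₀.₆ = 2.349 ft/s
q = v̄ × d × w = 2.349 × 2.62 × 9.07 = 55.82 ft³/s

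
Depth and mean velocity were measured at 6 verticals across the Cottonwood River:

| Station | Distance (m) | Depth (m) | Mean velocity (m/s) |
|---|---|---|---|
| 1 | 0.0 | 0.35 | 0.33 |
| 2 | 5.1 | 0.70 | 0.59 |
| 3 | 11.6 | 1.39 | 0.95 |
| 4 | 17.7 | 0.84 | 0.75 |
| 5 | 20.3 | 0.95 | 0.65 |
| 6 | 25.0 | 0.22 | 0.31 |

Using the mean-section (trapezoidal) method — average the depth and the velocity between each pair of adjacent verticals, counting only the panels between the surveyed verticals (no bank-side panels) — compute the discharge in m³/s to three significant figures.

15.2 m³/s

Panel 1-2: Δb = 5.1 m, d̄ = (0.35+0.70)/2 = 0.525, v̄ = (0.33+0.59)/2 = 0.46 → q = 5.1×0.525×0.46 = 1.232 m³/s
Panel 2-3: Δb = 6.5 m, d̄ = (0.70+1.39)/2 = 1.045, v̄ = (0.59+0.95)/2 = 0.77 → q = 6.5×1.045×0.77 = 5.230 m³/s
Panel 3-4: Δb = 6.1 m, d̄ = (1.39+0.84)/2 = 1.115, v̄ = (0.95+0.75)/2 = 0.85 → q = 6.1×1.115×0.85 = 5.781 m³/s
Panel 4-5: Δb = 2.6 m, d̄ = (0.84+0.95)/2 = 0.895, v̄ = (0.75+0.65)/2 = 0.7 → q = 2.6×0.895×0.7 = 1.629 m³/s
Panel 5-6: Δb = 4.7 m, d̄ = (0.95+0.22)/2 = 0.585, v̄ = (0.65+0.31)/2 = 0.48 → q = 4.7×0.585×0.48 = 1.320 m³/s
Q = Σ q = 15.19 m³/s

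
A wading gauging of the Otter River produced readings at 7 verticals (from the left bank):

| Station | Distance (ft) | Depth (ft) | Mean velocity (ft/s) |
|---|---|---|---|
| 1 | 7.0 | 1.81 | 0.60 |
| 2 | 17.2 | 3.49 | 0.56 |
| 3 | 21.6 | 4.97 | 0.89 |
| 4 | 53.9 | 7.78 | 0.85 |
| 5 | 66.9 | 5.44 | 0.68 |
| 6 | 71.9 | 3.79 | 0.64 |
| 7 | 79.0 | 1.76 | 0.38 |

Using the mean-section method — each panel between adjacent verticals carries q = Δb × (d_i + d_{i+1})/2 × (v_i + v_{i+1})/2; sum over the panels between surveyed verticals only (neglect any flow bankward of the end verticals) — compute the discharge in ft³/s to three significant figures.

299 ft³/s

Panel 1-2: Δb = 10.2 ft, d̄ = (1.81+3.49)/2 = 2.65, v̄ = (0.60+0.56)/2 = 0.58 → q = 10.2×2.65×0.58 = 15.68 ft³/s
Panel 2-3: Δb = 4.4 ft, d̄ = (3.49+4.97)/2 = 4.23, v̄ = (0.56+0.89)/2 = 0.725 → q = 4.4×4.23×0.725 = 13.49 ft³/s
Panel 3-4: Δb = 32.3 ft, d̄ = (4.97+7.78)/2 = 6.375, v̄ = (0.89+0.85)/2 = 0.87 → q = 32.3×6.375×0.87 = 179.1 ft³/s
Panel 4-5: Δb = 13 ft, d̄ = (7.78+5.44)/2 = 6.61, v̄ = (0.85+0.68)/2 = 0.765 → q = 13×6.61×0.765 = 65.74 ft³/s
Panel 5-6: Δb = 5 ft, d̄ = (5.44+3.79)/2 = 4.615, v̄ = (0.68+0.64)/2 = 0.66 → q = 5×4.615×0.66 = 15.23 ft³/s
Panel 6-7: Δb = 7.1 ft, d̄ = (3.79+1.76)/2 = 2.775, v̄ = (0.64+0.38)/2 = 0.51 → q = 7.1×2.775×0.51 = 10.05 ft³/s
Q = Σ q = 299.3 ft³/s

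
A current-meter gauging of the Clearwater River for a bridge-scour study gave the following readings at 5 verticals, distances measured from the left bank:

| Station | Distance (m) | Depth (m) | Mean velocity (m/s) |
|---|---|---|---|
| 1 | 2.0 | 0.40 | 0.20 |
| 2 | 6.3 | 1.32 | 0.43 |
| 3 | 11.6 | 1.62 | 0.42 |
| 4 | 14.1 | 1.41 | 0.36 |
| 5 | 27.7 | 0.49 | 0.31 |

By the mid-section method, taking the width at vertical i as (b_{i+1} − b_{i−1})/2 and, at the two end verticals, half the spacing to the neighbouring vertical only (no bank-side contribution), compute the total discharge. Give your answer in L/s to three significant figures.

10700 L/s

w_1 = (6.3 − 2.0)/2 = 2.15 m; q_1 = 0.20 × 0.40 × 2.15 = 0.1720 m³/s
w_2 = (11.6 − 2.0)/2 = 4.8 m; q_2 = 0.43 × 1.32 × 4.8 = 2.724 m³/s
w_3 = (14.1 − 6.3)/2 = 3.9 m; q_3 = 0.42 × 1.62 × 3.9 = 2.654 m³/s
w_4 = (27.7 − 11.6)/2 = 8.05 m; q_4 = 0.36 × 1.41 × 8.05 = 4.086 m³/s
w_5 = (27.7 − 14.1)/2 = 6.8 m; q_5 = 0.31 × 0.49 × 6.8 = 1.033 m³/s
Q = Σ qᵢ = 10.67 m³/s
= 10.67 × 1000 = 10670 L/s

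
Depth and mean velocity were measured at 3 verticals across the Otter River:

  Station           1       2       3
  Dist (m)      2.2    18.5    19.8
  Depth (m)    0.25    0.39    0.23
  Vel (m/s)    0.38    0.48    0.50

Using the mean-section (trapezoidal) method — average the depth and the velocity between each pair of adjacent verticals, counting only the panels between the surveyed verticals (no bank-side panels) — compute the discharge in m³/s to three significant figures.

2.44 m³/s

Panel 1-2: Δb = 16.3 m, d̄ = (0.25+0.39)/2 = 0.32, v̄ = (0.38+0.48)/2 = 0.43 → q = 16.3×0.32×0.43 = 2.243 m³/s
Panel 2-3: Δb = 1.3 m, d̄ = (0.39+0.23)/2 = 0.31, v̄ = (0.48+0.50)/2 = 0.49 → q = 1.3×0.31×0.49 = 0.1975 m³/s
Q = Σ q = 2.440 m³/s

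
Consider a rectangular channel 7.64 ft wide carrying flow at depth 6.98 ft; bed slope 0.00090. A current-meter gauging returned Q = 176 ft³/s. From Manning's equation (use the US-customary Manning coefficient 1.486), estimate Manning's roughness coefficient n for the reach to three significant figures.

0.0247

A = b·y = 7.64 × 6.98 = 53.33 ft²
P = b + 2y = 7.64 + 2×6.98 = 21.60 ft
R = A/P = 53.33/21.60 = 2.469 ft
n = (1.486/Q)·A·R^(2/3)·S^(1/2) = (1.486/176) × 53.33 × 1.827 × 0.03000 = 0.02467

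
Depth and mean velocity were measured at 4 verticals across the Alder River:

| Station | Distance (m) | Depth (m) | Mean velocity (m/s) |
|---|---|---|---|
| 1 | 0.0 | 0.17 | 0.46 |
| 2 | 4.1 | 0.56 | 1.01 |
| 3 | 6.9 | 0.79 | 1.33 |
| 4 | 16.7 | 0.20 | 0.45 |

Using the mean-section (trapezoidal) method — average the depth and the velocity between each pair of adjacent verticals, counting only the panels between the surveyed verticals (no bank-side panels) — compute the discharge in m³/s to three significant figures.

7.63 m³/s

Panel 1-2: Δb = 4.1 m, d̄ = (0.17+0.56)/2 = 0.365, v̄ = (0.46+1.01)/2 = 0.735 → q = 4.1×0.365×0.735 = 1.100 m³/s
Panel 2-3: Δb = 2.8 m, d̄ = (0.56+0.79)/2 = 0.675, v̄ = (1.01+1.33)/2 = 1.17 → q = 2.8×0.675×1.17 = 2.211 m³/s
Panel 3-4: Δb = 9.8 m, d̄ = (0.79+0.20)/2 = 0.495, v̄ = (1.33+0.45)/2 = 0.89 → q = 9.8×0.495×0.89 = 4.317 m³/s
Q = Σ q = 7.629 m³/s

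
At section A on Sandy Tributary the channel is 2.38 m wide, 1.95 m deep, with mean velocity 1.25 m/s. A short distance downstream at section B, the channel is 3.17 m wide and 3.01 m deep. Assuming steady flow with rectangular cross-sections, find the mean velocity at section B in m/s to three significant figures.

Q = A₁V₁ = (2.38×1.95) × 1.25 = 5.801 m³/s
A₂ = 3.17 × 3.01 = 9.542 m²
V₂ = Q/A₂ = 5.801/9.542 = 0.6080 m/s

0.608 m/s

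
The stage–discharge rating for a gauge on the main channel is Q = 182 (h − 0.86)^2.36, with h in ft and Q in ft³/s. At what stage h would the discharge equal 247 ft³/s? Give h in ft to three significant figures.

2.00 ft

h − h₀ = (Q/C)^(1/b) = (247/182)^(1/2.36) = 1.138 ft
h = 0.86 + 1.138 = 1.998 ft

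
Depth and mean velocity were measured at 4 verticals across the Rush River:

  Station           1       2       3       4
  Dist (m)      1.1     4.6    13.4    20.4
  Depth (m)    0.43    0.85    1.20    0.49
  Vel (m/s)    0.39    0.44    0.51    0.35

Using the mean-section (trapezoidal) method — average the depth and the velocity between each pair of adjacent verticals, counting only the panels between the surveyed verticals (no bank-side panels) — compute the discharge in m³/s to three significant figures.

7.76 m³/s

Panel 1-2: Δb = 3.5 m, d̄ = (0.43+0.85)/2 = 0.64, v̄ = (0.39+0.44)/2 = 0.415 → q = 3.5×0.64×0.415 = 0.9296 m³/s
Panel 2-3: Δb = 8.8 m, d̄ = (0.85+1.20)/2 = 1.025, v̄ = (0.44+0.51)/2 = 0.475 → q = 8.8×1.025×0.475 = 4.285 m³/s
Panel 3-4: Δb = 7 m, d̄ = (1.20+0.49)/2 = 0.845, v̄ = (0.51+0.35)/2 = 0.43 → q = 7×0.845×0.43 = 2.543 m³/s
Q = Σ q = 7.758 m³/s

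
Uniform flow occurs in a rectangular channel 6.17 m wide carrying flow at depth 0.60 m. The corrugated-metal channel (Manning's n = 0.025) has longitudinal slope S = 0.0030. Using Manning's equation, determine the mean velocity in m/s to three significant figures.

1.38 m/s

A = b·y = 6.17 × 0.60 = 3.702 m²
P = b + 2y = 6.17 + 2×0.60 = 7.370 m
R = A/P = 3.702/7.370 = 0.5023 m
Q = (1/n)·A·R^(2/3)·S^(1/2) = (1/0.025) × 3.702 × 0.5023^(2/3) × 0.0030^(1/2) = 5.125 m³/s
V = Q/A = 5.125/3.702 = 1.384 m/s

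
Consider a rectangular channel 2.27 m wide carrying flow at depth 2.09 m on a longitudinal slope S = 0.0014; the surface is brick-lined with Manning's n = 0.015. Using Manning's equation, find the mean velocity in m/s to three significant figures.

A = b·y = 2.27 × 2.09 = 4.744 m²
P = b + 2y = 2.27 + 2×2.09 = 6.450 m
R = A/P = 4.744/6.450 = 0.7356 m
Q = (1/n)·A·R^(2/3)·S^(1/2) = (1/0.015) × 4.744 × 0.7356^(2/3) × 0.0014^(1/2) = 9.643 m³/s
V = Q/A = 9.643/4.744 = 2.033 m/s

2.03 m/s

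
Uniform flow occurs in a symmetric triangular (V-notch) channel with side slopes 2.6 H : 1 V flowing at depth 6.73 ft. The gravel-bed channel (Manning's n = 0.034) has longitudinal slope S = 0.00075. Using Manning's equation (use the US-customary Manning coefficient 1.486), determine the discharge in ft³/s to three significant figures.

A = z·y² = 2.6×6.73² = 117.8 ft²
P = 2y√(1+z²) = 2×6.73×√(1+2.6²) = 37.50 ft
R = A/P = 117.8/37.50 = 3.141 ft
Q = (1.486/n)·A·R^(2/3)·S^(1/2) = (1.486/0.034) × 117.8 × 3.141^(2/3) × 0.00075^(1/2) = 302.3 ft³/s

302 ft³/s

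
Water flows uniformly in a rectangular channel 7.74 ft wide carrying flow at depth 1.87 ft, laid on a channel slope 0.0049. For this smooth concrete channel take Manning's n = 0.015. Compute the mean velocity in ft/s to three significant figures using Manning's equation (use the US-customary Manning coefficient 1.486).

8.09 ft/s

A = b·y = 7.74 × 1.87 = 14.47 ft²
P = b + 2y = 7.74 + 2×1.87 = 11.48 ft
R = A/P = 14.47/11.48 = 1.261 ft
Q = (1.486/n)·A·R^(2/3)·S^(1/2) = (1.486/0.015) × 14.47 × 1.261^(2/3) × 0.0049^(1/2) = 117.1 ft³/s
V = Q/A = 117.1/14.47 = 8.093 ft/s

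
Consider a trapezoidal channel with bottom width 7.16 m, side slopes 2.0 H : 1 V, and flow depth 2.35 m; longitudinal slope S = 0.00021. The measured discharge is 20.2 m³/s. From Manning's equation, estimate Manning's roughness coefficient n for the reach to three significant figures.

0.0271

A = (b + z·y)·y = (7.16 + 2.0×2.35)×2.35 = 27.87 m²
P = b + 2y√(1+z²) = 7.16 + 2×2.35×√(1+2.0²) = 17.67 m
R = A/P = 27.87/17.67 = 1.577 m
n = (1/Q)·A·R^(2/3)·S^(1/2) = (1/20.2) × 27.87 × 1.355 × 0.01449 = 0.02709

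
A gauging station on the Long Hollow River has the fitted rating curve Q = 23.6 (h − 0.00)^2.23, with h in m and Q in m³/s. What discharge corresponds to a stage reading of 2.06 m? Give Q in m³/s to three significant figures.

118 m³/s

Q = 23.6 × (2.06 − 0.00)^2.23 = 23.6 × 2.06^2.23 = 118.3 m³/s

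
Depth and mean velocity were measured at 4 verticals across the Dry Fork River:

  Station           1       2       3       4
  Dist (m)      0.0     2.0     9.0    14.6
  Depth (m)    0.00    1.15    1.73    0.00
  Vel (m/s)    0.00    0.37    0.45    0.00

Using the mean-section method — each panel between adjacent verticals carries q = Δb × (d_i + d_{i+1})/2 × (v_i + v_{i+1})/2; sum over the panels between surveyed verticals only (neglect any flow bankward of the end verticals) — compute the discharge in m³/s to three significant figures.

Panel 1-2: Δb = 2 m, d̄ = (0.00+1.15)/2 = 0.575, v̄ = (0.00+0.37)/2 = 0.185 → q = 2×0.575×0.185 = 0.2128 m³/s
Panel 2-3: Δb = 7 m, d̄ = (1.15+1.73)/2 = 1.44, v̄ = (0.37+0.45)/2 = 0.41 → q = 7×1.44×0.41 = 4.133 m³/s
Panel 3-4: Δb = 5.6 m, d̄ = (1.73+0.00)/2 = 0.865, v̄ = (0.45+0.00)/2 = 0.225 → q = 5.6×0.865×0.225 = 1.090 m³/s
Q = Σ q = 5.435 m³/s

5.44 m³/s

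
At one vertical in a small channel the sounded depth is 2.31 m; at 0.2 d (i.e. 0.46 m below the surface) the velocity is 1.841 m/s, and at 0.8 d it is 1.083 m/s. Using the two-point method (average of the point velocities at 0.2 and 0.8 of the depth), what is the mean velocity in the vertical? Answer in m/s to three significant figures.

1.46 m/s

v̄ = (1.841 + 1.083) / 2 = 1.462 m/s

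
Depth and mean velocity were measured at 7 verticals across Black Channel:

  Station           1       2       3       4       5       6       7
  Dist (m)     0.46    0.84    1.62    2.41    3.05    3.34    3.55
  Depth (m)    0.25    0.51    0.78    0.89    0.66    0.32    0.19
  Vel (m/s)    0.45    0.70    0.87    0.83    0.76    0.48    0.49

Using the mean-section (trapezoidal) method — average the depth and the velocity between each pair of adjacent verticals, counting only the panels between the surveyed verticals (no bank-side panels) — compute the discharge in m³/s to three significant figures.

Panel 1-2: Δb = 0.38 m, d̄ = (0.25+0.51)/2 = 0.38, v̄ = (0.45+0.70)/2 = 0.575 → q = 0.38×0.38×0.575 = 0.08303 m³/s
Panel 2-3: Δb = 0.78 m, d̄ = (0.51+0.78)/2 = 0.645, v̄ = (0.70+0.87)/2 = 0.785 → q = 0.78×0.645×0.785 = 0.3949 m³/s
Panel 3-4: Δb = 0.79 m, d̄ = (0.78+0.89)/2 = 0.835, v̄ = (0.87+0.83)/2 = 0.85 → q = 0.79×0.835×0.85 = 0.5607 m³/s
Panel 4-5: Δb = 0.64 m, d̄ = (0.89+0.66)/2 = 0.775, v̄ = (0.83+0.76)/2 = 0.795 → q = 0.64×0.775×0.795 = 0.3943 m³/s
Panel 5-6: Δb = 0.29 m, d̄ = (0.66+0.32)/2 = 0.49, v̄ = (0.76+0.48)/2 = 0.62 → q = 0.29×0.49×0.62 = 0.08810 m³/s
Panel 6-7: Δb = 0.21 m, d̄ = (0.32+0.19)/2 = 0.255, v̄ = (0.48+0.49)/2 = 0.485 → q = 0.21×0.255×0.485 = 0.02597 m³/s
Q = Σ q = 1.547 m³/s

1.55 m³/s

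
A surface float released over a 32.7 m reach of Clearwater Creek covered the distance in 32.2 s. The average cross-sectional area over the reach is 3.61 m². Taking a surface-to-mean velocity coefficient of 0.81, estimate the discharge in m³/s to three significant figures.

v_surface = L / t̄ = 32.7 / 32.2 = 1.016 m/s
v_mean = 0.81 × 1.016 = 0.8226 m/s
Q = A × v_mean = 3.61 × 0.8226 = 2.970 m³/s

2.97 m³/s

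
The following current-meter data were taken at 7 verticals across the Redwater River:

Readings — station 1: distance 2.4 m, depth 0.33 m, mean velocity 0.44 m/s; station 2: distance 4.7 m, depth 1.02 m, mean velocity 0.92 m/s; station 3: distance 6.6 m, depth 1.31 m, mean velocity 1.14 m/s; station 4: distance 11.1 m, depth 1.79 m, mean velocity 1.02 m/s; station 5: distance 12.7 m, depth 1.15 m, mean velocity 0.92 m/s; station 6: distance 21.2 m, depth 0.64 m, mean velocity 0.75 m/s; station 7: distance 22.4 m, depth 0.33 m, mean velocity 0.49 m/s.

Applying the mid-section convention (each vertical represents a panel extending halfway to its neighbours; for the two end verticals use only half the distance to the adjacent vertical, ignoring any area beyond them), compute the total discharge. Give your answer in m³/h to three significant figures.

72900 m³/h

w_1 = (4.7 − 2.4)/2 = 1.15 m; q_1 = 0.44 × 0.33 × 1.15 = 0.1670 m³/s
w_2 = (6.6 − 2.4)/2 = 2.1 m; q_2 = 0.92 × 1.02 × 2.1 = 1.971 m³/s
w_3 = (11.1 − 4.7)/2 = 3.2 m; q_3 = 1.14 × 1.31 × 3.2 = 4.779 m³/s
w_4 = (12.7 − 6.6)/2 = 3.05 m; q_4 = 1.02 × 1.79 × 3.05 = 5.569 m³/s
w_5 = (21.2 − 11.1)/2 = 5.05 m; q_5 = 0.92 × 1.15 × 5.05 = 5.343 m³/s
w_6 = (22.4 − 12.7)/2 = 4.85 m; q_6 = 0.75 × 0.64 × 4.85 = 2.328 m³/s
w_7 = (22.4 − 21.2)/2 = 0.6 m; q_7 = 0.49 × 0.33 × 0.6 = 0.09702 m³/s
Q = Σ qᵢ = 20.25 m³/s
= 20.25 × 3600 = 72910 m³/h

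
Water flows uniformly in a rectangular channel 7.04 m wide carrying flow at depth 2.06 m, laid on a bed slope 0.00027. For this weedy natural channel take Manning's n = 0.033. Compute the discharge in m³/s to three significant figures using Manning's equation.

8.60 m³/s

A = b·y = 7.04 × 2.06 = 14.50 m²
P = b + 2y = 7.04 + 2×2.06 = 11.16 m
R = A/P = 14.50/11.16 = 1.299 m
Q = (1/n)·A·R^(2/3)·S^(1/2) = (1/0.033) × 14.50 × 1.299^(2/3) × 0.00027^(1/2) = 8.599 m³/s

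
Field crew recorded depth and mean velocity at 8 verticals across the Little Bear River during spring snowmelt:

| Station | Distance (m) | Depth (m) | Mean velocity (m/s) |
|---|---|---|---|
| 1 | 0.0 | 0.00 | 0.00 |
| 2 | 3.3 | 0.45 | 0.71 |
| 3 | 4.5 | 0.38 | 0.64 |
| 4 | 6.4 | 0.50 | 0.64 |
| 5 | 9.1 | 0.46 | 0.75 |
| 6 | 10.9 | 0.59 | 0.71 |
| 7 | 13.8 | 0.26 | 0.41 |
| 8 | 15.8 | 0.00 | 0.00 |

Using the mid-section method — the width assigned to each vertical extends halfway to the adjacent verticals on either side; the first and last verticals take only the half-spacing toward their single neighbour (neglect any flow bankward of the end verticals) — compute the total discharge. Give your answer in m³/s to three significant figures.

3.85 m³/s

w_2 = (4.5 − 0.0)/2 = 2.25 m; q_2 = 0.71 × 0.45 × 2.25 = 0.7189 m³/s
w_3 = (6.4 − 3.3)/2 = 1.55 m; q_3 = 0.64 × 0.38 × 1.55 = 0.3770 m³/s
w_4 = (9.1 − 4.5)/2 = 2.3 m; q_4 = 0.64 × 0.50 × 2.3 = 0.7360 m³/s
w_5 = (10.9 − 6.4)/2 = 2.25 m; q_5 = 0.75 × 0.46 × 2.25 = 0.7763 m³/s
w_6 = (13.8 − 9.1)/2 = 2.35 m; q_6 = 0.71 × 0.59 × 2.35 = 0.9844 m³/s
w_7 = (15.8 − 10.9)/2 = 2.45 m; q_7 = 0.41 × 0.26 × 2.45 = 0.2612 m³/s
Stations 1, 8 contribute zero (depth or velocity is 0).
Q = Σ qᵢ = 3.854 m³/s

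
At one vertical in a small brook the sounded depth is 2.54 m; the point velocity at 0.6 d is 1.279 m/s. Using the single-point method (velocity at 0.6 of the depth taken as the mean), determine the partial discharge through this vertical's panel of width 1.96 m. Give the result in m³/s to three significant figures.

v̄ = v₀.₆ = 1.279 m/s
q = v̄ × d × w = 1.279 × 2.54 × 1.96 = 6.367 m³/s

6.37 m³/s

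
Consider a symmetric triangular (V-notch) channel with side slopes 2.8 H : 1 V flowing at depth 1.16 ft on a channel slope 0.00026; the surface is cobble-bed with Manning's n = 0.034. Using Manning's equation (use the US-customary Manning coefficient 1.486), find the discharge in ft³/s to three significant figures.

A = z·y² = 2.8×1.16² = 3.768 ft²
P = 2y√(1+z²) = 2×1.16×√(1+2.8²) = 6.898 ft
R = A/P = 3.768/6.898 = 0.5462 ft
Q = (1.486/n)·A·R^(2/3)·S^(1/2) = (1.486/0.034) × 3.768 × 0.5462^(2/3) × 0.00026^(1/2) = 1.774 ft³/s

1.77 ft³/s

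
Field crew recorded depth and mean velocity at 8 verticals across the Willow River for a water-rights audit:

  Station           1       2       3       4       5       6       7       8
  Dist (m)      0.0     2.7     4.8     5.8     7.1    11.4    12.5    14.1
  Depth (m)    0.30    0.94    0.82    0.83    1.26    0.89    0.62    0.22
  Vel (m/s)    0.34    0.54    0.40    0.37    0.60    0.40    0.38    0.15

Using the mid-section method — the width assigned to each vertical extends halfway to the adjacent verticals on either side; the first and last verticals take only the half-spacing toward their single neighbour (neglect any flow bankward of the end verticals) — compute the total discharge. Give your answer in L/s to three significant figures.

5640 L/s

w_1 = (2.7 − 0.0)/2 = 1.35 m; q_1 = 0.34 × 0.30 × 1.35 = 0.1377 m³/s
w_2 = (4.8 − 0.0)/2 = 2.4 m; q_2 = 0.54 × 0.94 × 2.4 = 1.218 m³/s
w_3 = (5.8 − 2.7)/2 = 1.55 m; q_3 = 0.40 × 0.82 × 1.55 = 0.5084 m³/s
w_4 = (7.1 − 4.8)/2 = 1.15 m; q_4 = 0.37 × 0.83 × 1.15 = 0.3532 m³/s
w_5 = (11.4 − 5.8)/2 = 2.8 m; q_5 = 0.60 × 1.26 × 2.8 = 2.117 m³/s
w_6 = (12.5 − 7.1)/2 = 2.7 m; q_6 = 0.40 × 0.89 × 2.7 = 0.9612 m³/s
w_7 = (14.1 − 11.4)/2 = 1.35 m; q_7 = 0.38 × 0.62 × 1.35 = 0.3181 m³/s
w_8 = (14.1 − 12.5)/2 = 0.8 m; q_8 = 0.15 × 0.22 × 0.8 = 0.02640 m³/s
Q = Σ qᵢ = 5.640 m³/s
= 5.640 × 1000 = 5640 L/s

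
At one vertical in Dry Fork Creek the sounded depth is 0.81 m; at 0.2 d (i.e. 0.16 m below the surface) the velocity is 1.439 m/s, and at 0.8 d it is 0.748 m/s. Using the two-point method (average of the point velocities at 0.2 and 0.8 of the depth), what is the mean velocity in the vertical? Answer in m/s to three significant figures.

1.09 m/s

v̄ = (1.439 + 0.748) / 2 = 1.094 m/s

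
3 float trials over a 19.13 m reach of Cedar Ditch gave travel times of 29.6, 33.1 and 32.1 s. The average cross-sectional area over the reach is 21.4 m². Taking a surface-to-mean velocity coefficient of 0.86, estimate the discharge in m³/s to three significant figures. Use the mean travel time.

11.1 m³/s

t̄ = (29.6 + 33.1 + 32.1) / 3 = 31.6 s
v_surface = L / t̄ = 19.13 / 31.6 = 0.6054 m/s
v_mean = 0.86 × 0.6054 = 0.5206 m/s
Q = A × v_mean = 21.4 × 0.5206 = 11.14 m³/s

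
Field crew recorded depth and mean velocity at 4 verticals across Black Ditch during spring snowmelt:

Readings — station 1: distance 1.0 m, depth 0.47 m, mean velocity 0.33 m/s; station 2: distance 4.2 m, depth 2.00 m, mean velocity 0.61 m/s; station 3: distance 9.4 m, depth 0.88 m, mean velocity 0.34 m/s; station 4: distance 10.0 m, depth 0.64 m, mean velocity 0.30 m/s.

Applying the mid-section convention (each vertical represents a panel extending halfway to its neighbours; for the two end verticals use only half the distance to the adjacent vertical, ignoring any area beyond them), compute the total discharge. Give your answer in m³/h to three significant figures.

w_1 = (4.2 − 1.0)/2 = 1.6 m; q_1 = 0.33 × 0.47 × 1.6 = 0.2482 m³/s
w_2 = (9.4 − 1.0)/2 = 4.2 m; q_2 = 0.61 × 2.00 × 4.2 = 5.124 m³/s
w_3 = (10.0 − 4.2)/2 = 2.9 m; q_3 = 0.34 × 0.88 × 2.9 = 0.8677 m³/s
w_4 = (10.0 − 9.4)/2 = 0.3 m; q_4 = 0.30 × 0.64 × 0.3 = 0.05760 m³/s
Q = Σ qᵢ = 6.297 m³/s
= 6.297 × 3600 = 22670 m³/h

22700 m³/h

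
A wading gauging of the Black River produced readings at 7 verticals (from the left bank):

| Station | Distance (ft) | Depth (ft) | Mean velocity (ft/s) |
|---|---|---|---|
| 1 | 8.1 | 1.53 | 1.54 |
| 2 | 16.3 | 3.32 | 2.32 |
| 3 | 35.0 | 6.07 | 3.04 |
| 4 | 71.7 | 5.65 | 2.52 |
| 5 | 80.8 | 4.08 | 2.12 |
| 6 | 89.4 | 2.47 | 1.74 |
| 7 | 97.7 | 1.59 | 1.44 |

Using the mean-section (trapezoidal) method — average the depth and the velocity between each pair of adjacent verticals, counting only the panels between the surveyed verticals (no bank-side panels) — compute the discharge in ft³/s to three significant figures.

Panel 1-2: Δb = 8.2 ft, d̄ = (1.53+3.32)/2 = 2.425, v̄ = (1.54+2.32)/2 = 1.93 → q = 8.2×2.425×1.93 = 38.38 ft³/s
Panel 2-3: Δb = 18.7 ft, d̄ = (3.32+6.07)/2 = 4.695, v̄ = (2.32+3.04)/2 = 2.68 → q = 18.7×4.695×2.68 = 235.3 ft³/s
Panel 3-4: Δb = 36.7 ft, d̄ = (6.07+5.65)/2 = 5.86, v̄ = (3.04+2.52)/2 = 2.78 → q = 36.7×5.86×2.78 = 597.9 ft³/s
Panel 4-5: Δb = 9.1 ft, d̄ = (5.65+4.08)/2 = 4.865, v̄ = (2.52+2.12)/2 = 2.32 → q = 9.1×4.865×2.32 = 102.7 ft³/s
Panel 5-6: Δb = 8.6 ft, d̄ = (4.08+2.47)/2 = 3.275, v̄ = (2.12+1.74)/2 = 1.93 → q = 8.6×3.275×1.93 = 54.36 ft³/s
Panel 6-7: Δb = 8.3 ft, d̄ = (2.47+1.59)/2 = 2.03, v̄ = (1.74+1.44)/2 = 1.59 → q = 8.3×2.03×1.59 = 26.79 ft³/s
Q = Σ q = 1055 ft³/s

1060 ft³/s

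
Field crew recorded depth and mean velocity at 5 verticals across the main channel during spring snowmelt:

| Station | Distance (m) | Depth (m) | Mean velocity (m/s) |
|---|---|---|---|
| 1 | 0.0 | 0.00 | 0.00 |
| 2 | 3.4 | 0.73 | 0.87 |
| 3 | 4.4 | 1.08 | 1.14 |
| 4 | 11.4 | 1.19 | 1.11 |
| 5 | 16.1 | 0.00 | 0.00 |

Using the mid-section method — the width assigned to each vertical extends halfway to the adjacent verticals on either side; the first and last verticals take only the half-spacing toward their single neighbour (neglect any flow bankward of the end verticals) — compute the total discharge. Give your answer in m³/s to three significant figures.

w_2 = (4.4 − 0.0)/2 = 2.2 m; q_2 = 0.87 × 0.73 × 2.2 = 1.397 m³/s
w_3 = (11.4 − 3.4)/2 = 4 m; q_3 = 1.14 × 1.08 × 4 = 4.925 m³/s
w_4 = (16.1 − 4.4)/2 = 5.85 m; q_4 = 1.11 × 1.19 × 5.85 = 7.727 m³/s
Stations 1, 5 contribute zero (depth or velocity is 0).
Q = Σ qᵢ = 14.05 m³/s

14.0 m³/s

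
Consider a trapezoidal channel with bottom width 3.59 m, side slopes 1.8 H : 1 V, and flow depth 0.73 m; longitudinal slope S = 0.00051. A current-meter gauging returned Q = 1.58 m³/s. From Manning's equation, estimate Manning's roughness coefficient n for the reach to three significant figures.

A = (b + z·y)·y = (3.59 + 1.8×0.73)×0.73 = 3.580 m²
P = b + 2y√(1+z²) = 3.59 + 2×0.73×√(1+1.8²) = 6.596 m
R = A/P = 3.580/6.596 = 0.5427 m
n = (1/Q)·A·R^(2/3)·S^(1/2) = (1/1.58) × 3.580 × 0.6653 × 0.02258 = 0.03404

0.0340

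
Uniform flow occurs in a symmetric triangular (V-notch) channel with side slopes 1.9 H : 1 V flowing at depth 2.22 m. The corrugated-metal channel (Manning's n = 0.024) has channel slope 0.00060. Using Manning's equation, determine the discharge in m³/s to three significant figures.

A = z·y² = 1.9×2.22² = 9.364 m²
P = 2y√(1+z²) = 2×2.22×√(1+1.9²) = 9.533 m
R = A/P = 9.364/9.533 = 0.9823 m
Q = (1/n)·A·R^(2/3)·S^(1/2) = (1/0.024) × 9.364 × 0.9823^(2/3) × 0.00060^(1/2) = 9.444 m³/s

9.44 m³/s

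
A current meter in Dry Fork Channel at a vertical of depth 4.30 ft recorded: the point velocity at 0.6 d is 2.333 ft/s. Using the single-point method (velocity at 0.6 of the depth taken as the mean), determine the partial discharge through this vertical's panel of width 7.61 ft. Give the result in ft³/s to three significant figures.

v̄ = v₀.₆ = 2.333 ft/s
q = v̄ × d × w = 2.333 × 4.30 × 7.61 = 76.34 ft³/s

76.3 ft³/s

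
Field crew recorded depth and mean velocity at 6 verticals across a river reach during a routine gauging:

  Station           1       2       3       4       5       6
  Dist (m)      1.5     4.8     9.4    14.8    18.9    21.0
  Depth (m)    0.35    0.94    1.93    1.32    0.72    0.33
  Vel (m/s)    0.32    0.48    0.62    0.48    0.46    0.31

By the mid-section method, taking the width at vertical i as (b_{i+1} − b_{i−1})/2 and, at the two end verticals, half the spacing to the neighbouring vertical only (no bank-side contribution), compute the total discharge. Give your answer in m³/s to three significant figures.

w_1 = (4.8 − 1.5)/2 = 1.65 m; q_1 = 0.32 × 0.35 × 1.65 = 0.1848 m³/s
w_2 = (9.4 − 1.5)/2 = 3.95 m; q_2 = 0.48 × 0.94 × 3.95 = 1.782 m³/s
w_3 = (14.8 − 4.8)/2 = 5 m; q_3 = 0.62 × 1.93 × 5 = 5.983 m³/s
w_4 = (18.9 − 9.4)/2 = 4.75 m; q_4 = 0.48 × 1.32 × 4.75 = 3.010 m³/s
w_5 = (21.0 − 14.8)/2 = 3.1 m; q_5 = 0.46 × 0.72 × 3.1 = 1.027 m³/s
w_6 = (21.0 − 18.9)/2 = 1.05 m; q_6 = 0.31 × 0.33 × 1.05 = 0.1074 m³/s
Q = Σ qᵢ = 12.09 m³/s

12.1 m³/s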